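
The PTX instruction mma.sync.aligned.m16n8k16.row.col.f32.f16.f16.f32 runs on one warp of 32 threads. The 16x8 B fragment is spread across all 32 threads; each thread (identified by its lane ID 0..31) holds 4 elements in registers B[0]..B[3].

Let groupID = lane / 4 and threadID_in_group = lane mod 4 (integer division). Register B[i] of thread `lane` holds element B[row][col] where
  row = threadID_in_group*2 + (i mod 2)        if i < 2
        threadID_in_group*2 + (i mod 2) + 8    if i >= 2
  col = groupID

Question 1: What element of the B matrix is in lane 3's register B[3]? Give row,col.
15,0

lane 3: gid=0 (3/4), tid=3 (3%4)
i=3: r=3*2+1+8=15, c=gid=0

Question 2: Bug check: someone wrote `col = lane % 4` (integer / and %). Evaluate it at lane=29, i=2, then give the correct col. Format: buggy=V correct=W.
`lane % 4`[29,2]→1
lane 29→29/4=7, 29 mod 4=1
i=2  r:2·1+0+8→10  c:7
col: 1 vs 7

buggy=1 correct=7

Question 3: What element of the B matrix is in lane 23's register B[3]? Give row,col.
15,5

lane 23→23/4=5, 23 mod 4=3
i=3  r:2·3+1+8→15  c:5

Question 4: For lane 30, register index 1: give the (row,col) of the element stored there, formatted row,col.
lane 30: gid=7 (30/4), tid=2 (30%4)
i=1: r=2*2+1+0=5, c=gid=7

5,7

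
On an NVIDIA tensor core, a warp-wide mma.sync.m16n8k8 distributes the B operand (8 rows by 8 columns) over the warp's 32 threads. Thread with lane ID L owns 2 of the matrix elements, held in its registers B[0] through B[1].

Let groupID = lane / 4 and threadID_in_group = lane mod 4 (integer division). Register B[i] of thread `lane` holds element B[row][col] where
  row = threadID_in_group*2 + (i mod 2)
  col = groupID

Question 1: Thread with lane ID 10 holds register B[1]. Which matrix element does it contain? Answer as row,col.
5,2

lane 10⇒10/4=2, 10 mod 4=2
i=1  r:2·2+1⇒5  c:2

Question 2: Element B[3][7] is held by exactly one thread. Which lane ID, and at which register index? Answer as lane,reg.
c=7→G=7  r=3→T=1,p=1
L=7*4+1=29  i=1=1

29,1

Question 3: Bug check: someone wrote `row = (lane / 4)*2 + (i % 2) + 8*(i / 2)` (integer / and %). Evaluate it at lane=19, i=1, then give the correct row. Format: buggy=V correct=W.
buggy=9 correct=7

`(lane / 4)*2 + (i % 2) + 8*(i / 2)`[19,1]⇒9
19: gr=4,th=3
[1] (3*2+1,4) = (7,4)
row: 9 vs 7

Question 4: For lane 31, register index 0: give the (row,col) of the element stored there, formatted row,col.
31: G=7,T=3
[0] (3*2+0,7) = (6,7)

6,7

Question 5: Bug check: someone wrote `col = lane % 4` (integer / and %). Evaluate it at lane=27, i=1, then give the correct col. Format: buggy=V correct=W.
`lane % 4`[27,1]->3
L=27->g=27>>2=6, t=27&3=3
[1]->row 3·2+1=7  col g=6
col: 3 vs 6

buggy=3 correct=6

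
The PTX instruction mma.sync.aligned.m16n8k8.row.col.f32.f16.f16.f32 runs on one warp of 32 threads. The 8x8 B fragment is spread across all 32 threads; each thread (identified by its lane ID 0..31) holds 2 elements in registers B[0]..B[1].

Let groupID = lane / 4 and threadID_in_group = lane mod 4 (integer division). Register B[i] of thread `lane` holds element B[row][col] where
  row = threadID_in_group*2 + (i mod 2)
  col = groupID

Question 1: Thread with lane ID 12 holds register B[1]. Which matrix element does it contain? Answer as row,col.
lane 12=>12/4=3, 12 mod 4=0
i=1  r:2·0+1=>1  c:3

1,3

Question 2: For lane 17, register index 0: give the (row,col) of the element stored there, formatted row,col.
lane 17->17/4=4, 17 mod 4=1
i=0  r:2·1+0->2  c:4

2,4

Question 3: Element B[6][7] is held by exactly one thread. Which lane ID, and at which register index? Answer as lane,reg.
c:7=>grp=7  r:6=>tig=3,lo=0
L=7*4+3=31  i=0=0

31,0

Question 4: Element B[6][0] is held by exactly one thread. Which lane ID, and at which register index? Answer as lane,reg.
3,0

c=0->g=0  r=6->t=3,b0=0
L=0*4+3=3  i=0=0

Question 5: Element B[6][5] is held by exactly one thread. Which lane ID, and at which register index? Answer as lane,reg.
c:5=>grp=5  r:6=>tig=3,lo=0
L=5*4+3=23  i=0=0

23,0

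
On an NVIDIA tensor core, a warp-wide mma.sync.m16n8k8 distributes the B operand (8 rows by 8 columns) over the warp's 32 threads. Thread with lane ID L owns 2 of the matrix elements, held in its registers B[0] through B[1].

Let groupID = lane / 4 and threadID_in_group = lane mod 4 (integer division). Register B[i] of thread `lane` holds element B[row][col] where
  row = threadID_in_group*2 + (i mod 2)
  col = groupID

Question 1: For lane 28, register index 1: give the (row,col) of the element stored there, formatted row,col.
L=28=>grp=28>>2=7, tig=28&3=0
[1]=>row 0·2+1=1  col grp=7

1,7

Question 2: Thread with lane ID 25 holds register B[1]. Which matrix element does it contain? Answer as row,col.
3,6

lane 25: g=6 (25/4), t=1 (25%4)
i=1: r=1*2+1=3, c=g=6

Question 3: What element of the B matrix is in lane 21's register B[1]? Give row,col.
lane 21: gr=5 (21/4), th=1 (21%4)
i=1: r=1*2+1=3, c=gr=5

3,5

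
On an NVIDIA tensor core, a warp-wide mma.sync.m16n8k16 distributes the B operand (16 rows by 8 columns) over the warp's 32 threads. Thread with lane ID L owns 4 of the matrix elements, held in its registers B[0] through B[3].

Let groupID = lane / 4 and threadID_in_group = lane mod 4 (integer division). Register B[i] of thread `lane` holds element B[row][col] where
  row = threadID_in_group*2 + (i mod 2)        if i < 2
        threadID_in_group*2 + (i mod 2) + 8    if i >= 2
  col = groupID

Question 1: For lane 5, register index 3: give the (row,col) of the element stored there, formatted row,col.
11,1

5: gid=1,tid=1
[3] (1*2+1+8,1) = (11,1)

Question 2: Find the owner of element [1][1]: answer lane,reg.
4,1

c=1→G=1  r=1→rhi=0,T=0,p=1
L=1*4+0=4  i=0*2+1=1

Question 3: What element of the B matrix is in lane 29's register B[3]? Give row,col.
11,7

lane 29: G=7 (29/4), T=1 (29%4)
i=3: r=1*2+1+8=11, c=G=7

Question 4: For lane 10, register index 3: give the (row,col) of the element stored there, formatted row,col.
13,2

lane 10=>10/4=2, 10 mod 4=2
i=3  r:2·2+1+8=>13  c:2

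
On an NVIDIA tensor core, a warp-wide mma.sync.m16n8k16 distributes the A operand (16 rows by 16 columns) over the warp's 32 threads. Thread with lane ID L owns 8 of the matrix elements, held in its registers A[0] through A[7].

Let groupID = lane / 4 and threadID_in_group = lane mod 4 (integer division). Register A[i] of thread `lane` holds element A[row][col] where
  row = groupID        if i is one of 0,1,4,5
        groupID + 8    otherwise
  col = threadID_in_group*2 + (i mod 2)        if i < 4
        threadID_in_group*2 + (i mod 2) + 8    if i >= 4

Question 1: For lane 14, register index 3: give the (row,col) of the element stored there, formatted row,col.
L=14->gid=14>>2=3, tid=14&3=2
[3]->row 3+8=11  col 2·2+1+0=5

11,5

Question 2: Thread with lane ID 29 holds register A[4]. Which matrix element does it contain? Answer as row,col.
lane 29: gr=7 (29/4), th=1 (29%4)
i=4: r=7+0=7, c=1*2+0+8=10

7,10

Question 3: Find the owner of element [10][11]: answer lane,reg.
9,7

r: 10->gid=2,r8=1  c: 11->c8=1,tid=1,i&1=1
L=2*4+1=9  i=1*4+1*2+1=7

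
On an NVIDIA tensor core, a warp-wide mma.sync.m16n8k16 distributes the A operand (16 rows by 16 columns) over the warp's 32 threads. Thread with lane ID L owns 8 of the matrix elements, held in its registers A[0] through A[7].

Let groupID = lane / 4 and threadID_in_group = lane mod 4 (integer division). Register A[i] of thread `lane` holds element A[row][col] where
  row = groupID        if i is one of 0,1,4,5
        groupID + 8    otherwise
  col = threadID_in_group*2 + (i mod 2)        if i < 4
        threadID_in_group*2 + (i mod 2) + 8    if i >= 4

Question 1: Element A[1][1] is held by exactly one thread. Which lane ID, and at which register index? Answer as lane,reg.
4,1

r=1→G=1,rhi=0  c=1→chi=0,T=0,p=1
L=1*4+0=4  i=0*4+0*2+1=1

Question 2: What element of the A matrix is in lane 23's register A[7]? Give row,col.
13,15

lane 23⇒23/4=5, 23 mod 4=3
i=7  r:5+8⇒13  c:2·3+1+8⇒15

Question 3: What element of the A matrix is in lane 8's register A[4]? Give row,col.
2,8

lane 8: g=2 (8/4), t=0 (8%4)
i=4: r=2+0=2, c=0*2+0+8=8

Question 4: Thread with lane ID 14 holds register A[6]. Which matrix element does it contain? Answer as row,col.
L=14→G=14>>2=3, T=14&3=2
[6]→row 3+8=11  col 2·2+0+8=12

11,12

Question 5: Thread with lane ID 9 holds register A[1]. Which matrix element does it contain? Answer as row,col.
2,3

lane 9: gr=2 (9/4), th=1 (9%4)
i=1: r=2+0=2, c=1*2+1+0=3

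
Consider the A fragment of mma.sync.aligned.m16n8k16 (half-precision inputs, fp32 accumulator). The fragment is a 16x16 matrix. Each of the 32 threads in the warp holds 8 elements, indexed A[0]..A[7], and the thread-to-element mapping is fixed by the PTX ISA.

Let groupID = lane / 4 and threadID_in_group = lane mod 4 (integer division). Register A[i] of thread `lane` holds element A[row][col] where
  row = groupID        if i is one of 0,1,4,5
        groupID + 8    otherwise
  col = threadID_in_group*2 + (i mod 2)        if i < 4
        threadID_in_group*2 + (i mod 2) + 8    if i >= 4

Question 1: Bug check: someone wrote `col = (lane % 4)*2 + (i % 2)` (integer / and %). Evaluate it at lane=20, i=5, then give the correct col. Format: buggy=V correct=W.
buggy=1 correct=9

`(lane % 4)*2 + (i % 2)`[20,5]->1
20: g=5,t=0
[5] (5+0,0*2+1+8) = (5,9)
col: 1 vs 9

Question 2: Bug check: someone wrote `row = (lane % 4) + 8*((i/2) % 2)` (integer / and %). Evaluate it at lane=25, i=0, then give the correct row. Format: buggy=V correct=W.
`(lane % 4) + 8*((i/2) % 2)`[25,0]=>1
L=25=>grp=25>>2=6, tig=25&3=1
[0]=>row 6+0=6  col 1·2+0+0=2
row: 1 vs 6

buggy=1 correct=6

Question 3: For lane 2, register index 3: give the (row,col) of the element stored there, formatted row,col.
L=2->g=2>>2=0, t=2&3=2
[3]->row 0+8=8  col 2·2+1+0=5

8,5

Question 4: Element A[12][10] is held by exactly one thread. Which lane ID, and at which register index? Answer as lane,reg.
17,6

r=12->g=4,rb=1  c=10->cb=1,t=1,b0=0
L=4*4+1=17  i=1*4+1*2+0=6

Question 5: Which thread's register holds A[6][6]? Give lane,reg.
r=6→G=6,rhi=0  c=6→chi=0,T=3,p=0
L=6*4+3=27  i=0*4+0*2+0=0

27,0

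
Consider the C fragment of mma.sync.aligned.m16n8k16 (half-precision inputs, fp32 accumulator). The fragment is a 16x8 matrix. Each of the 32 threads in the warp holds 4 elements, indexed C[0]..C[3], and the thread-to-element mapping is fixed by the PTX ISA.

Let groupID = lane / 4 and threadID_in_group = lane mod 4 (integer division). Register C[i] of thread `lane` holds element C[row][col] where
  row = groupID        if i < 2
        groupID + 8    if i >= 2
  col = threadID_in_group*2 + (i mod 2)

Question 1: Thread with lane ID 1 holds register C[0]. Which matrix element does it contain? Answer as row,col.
lane 1: grp=0 (1/4), tig=1 (1%4)
i=0: r=0+0=0, c=1*2+0=2

0,2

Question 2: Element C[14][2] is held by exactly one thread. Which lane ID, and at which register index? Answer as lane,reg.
r:14=>grp=6,rB=1  c:2=>tig=1,lo=0
L=6*4+1=25  i=1*2+0=2

25,2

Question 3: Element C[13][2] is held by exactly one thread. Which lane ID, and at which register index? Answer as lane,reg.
21,2

r=13->g=5,rb=1  c=2->t=1,b0=0
L=5*4+1=21  i=1*2+0=2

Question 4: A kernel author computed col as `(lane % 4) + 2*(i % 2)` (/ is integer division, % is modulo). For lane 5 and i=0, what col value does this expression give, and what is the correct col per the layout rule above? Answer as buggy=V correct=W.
`(lane % 4) + 2*(i % 2)`[5,0]->1
L=5->gid=5>>2=1, tid=5&3=1
[0]->row 1+0=1  col 1·2+0=2
col: 1 vs 2

buggy=1 correct=2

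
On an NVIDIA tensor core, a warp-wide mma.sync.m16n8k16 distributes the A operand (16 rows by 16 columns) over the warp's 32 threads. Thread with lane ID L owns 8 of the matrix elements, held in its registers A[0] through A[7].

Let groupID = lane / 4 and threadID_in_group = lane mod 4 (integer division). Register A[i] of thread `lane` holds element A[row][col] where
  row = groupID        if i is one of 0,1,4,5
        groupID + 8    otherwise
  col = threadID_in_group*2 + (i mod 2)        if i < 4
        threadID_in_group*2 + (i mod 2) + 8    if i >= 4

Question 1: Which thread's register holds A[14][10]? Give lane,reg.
r=14⇒gr=6,Rb=1  c=10⇒Cb=1,th=1,odd=0
L=6*4+1=25  i=1*4+1*2+0=6

25,6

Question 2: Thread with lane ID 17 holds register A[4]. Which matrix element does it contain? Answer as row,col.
4,10

lane 17: gid=4 (17/4), tid=1 (17%4)
i=4: r=4+0=4, c=1*2+0+8=10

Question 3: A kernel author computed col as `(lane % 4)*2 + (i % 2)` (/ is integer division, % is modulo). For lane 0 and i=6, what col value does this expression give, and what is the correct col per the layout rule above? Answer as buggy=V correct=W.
`(lane % 4)*2 + (i % 2)`[0,6]⇒0
L=0⇒gr=0>>2=0, th=0&3=0
[6]⇒row 0+8=8  col 0·2+0+8=8
col: 0 vs 8

buggy=0 correct=8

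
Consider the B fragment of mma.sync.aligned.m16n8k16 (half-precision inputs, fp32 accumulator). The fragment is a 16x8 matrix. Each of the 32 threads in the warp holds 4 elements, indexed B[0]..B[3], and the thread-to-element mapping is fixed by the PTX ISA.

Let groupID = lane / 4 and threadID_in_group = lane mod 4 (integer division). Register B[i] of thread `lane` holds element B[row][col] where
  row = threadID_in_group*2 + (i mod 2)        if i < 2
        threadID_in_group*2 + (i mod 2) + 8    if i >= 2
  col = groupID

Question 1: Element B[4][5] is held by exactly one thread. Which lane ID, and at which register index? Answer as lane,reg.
c=5->g=5  r=4->rb=0,t=2,b0=0
L=5*4+2=22  i=0*2+0=0

22,0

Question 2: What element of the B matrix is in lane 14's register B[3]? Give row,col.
lane 14=>14/4=3, 14 mod 4=2
i=3  r:2·2+1+8=>13  c:3

13,3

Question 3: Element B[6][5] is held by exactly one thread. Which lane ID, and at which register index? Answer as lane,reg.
23,0

c=5->g=5  r=6->rb=0,t=3,b0=0
L=5*4+3=23  i=0*2+0=0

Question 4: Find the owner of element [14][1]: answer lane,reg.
7,2

c=1→G=1  r=14→rhi=1,T=3,p=0
L=1*4+3=7  i=1*2+0=2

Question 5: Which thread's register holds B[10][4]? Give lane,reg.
c:4=>grp=4  r:10=>rB=1,tig=1,lo=0
L=4*4+1=17  i=1*2+0=2

17,2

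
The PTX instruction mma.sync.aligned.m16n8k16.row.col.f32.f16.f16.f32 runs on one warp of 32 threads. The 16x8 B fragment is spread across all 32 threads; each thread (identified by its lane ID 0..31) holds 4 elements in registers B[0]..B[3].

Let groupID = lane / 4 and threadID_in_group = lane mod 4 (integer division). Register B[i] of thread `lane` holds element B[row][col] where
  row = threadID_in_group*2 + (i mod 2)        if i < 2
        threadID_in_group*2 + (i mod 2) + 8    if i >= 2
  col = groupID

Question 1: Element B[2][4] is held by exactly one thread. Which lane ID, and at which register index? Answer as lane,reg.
c: 4->gid=4  r: 2->r8=0,tid=1,i&1=0
L=4*4+1=17  i=0*2+0=0

17,0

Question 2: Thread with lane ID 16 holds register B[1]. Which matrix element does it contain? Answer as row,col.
L=16→G=16>>2=4, T=16&3=0
[1]→row 0·2+1+0=1  col G=4

1,4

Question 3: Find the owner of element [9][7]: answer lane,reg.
c=7⇒gr=7  r=9⇒Rb=1,th=0,odd=1
L=7*4+0=28  i=1*2+1=3

28,3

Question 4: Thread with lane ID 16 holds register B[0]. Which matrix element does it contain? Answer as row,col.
lane 16: gr=4 (16/4), th=0 (16%4)
i=0: r=0*2+0+0=0, c=gr=4

0,4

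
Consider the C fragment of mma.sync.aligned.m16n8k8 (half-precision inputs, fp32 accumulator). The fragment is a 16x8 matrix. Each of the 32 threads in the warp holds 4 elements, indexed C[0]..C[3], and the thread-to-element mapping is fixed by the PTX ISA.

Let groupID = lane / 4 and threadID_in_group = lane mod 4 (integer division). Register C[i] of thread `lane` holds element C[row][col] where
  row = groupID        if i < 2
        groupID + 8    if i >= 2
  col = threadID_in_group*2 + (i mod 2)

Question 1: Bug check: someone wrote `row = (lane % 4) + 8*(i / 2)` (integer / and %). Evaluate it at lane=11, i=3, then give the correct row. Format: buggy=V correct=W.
`(lane % 4) + 8*(i / 2)`[11,3]→11
11: G=2,T=3
[3] (2+8,3*2+1) = (10,7)
row: 11 vs 10

buggy=11 correct=10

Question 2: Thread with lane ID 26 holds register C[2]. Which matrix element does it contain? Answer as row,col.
14,4

lane 26: gid=6 (26/4), tid=2 (26%4)
i=2: r=6+8=14, c=2*2+0=4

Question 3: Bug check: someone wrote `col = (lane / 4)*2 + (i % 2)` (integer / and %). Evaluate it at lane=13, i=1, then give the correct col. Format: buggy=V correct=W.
buggy=7 correct=3

`(lane / 4)*2 + (i % 2)`[13,1]→7
lane 13: G=3 (13/4), T=1 (13%4)
i=1: r=3+0=3, c=1*2+1=3
col: 7 vs 3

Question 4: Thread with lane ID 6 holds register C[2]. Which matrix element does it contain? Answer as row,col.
lane 6: gr=1 (6/4), th=2 (6%4)
i=2: r=1+8=9, c=2*2+0=4

9,4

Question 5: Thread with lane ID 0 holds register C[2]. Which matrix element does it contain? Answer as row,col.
lane 0: grp=0 (0/4), tig=0 (0%4)
i=2: r=0+8=8, c=0*2+0=0

8,0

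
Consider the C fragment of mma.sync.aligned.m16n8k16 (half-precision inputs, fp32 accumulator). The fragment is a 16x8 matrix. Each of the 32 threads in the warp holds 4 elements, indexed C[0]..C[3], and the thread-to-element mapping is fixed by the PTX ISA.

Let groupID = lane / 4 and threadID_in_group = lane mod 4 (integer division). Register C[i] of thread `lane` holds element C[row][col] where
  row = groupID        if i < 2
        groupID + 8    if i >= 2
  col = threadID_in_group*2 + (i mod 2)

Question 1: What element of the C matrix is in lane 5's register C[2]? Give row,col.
9,2

lane 5: grp=1 (5/4), tig=1 (5%4)
i=2: r=1+8=9, c=1*2+0=2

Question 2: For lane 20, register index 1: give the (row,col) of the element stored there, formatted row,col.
5,1

lane 20: gid=5 (20/4), tid=0 (20%4)
i=1: r=5+0=5, c=0*2+1=1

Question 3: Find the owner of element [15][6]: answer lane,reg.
r=15→G=7,rhi=1  c=6→T=3,p=0
L=7*4+3=31  i=1*2+0=2

31,2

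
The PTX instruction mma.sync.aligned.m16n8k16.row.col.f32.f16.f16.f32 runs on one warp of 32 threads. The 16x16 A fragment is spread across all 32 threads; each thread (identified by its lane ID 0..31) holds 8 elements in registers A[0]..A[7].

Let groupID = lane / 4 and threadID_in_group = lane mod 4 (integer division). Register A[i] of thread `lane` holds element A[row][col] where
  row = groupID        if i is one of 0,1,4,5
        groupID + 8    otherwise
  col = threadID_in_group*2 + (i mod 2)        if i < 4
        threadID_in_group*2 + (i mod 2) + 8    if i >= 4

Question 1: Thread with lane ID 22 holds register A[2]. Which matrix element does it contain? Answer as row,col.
13,4

lane 22: g=5 (22/4), t=2 (22%4)
i=2: r=5+8=13, c=2*2+0+0=4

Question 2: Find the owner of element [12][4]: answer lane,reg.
r:12=>grp=4,rB=1  c:4=>cB=0,tig=2,lo=0
L=4*4+2=18  i=0*4+1*2+0=2

18,2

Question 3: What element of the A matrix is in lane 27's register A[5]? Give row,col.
lane 27=>27/4=6, 27 mod 4=3
i=5  r:6+0=>6  c:2·3+1+8=>15

6,15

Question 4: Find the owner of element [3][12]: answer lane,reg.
14,4

r:3=>grp=3,rB=0  c:12=>cB=1,tig=2,lo=0
L=3*4+2=14  i=1*4+0*2+0=4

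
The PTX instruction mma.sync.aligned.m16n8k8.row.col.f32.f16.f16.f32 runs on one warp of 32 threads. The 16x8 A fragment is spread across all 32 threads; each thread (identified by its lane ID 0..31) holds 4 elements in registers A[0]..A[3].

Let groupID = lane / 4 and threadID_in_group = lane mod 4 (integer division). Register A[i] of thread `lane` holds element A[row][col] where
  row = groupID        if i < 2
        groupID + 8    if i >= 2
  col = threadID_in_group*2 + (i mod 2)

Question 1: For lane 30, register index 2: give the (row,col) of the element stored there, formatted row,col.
15,4

L=30⇒gr=30>>2=7, th=30&3=2
[2]⇒row 7+8=15  col 2·2+0=4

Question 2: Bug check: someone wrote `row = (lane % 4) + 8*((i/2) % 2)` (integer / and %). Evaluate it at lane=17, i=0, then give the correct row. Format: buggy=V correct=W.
buggy=1 correct=4

`(lane % 4) + 8*((i/2) % 2)`[17,0]⇒1
17: gr=4,th=1
[0] (4+0,1*2+0) = (4,2)
row: 1 vs 4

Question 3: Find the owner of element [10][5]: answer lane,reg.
r=10⇒gr=2,Rb=1  c=5⇒th=2,odd=1
L=2*4+2=10  i=1*2+1=3

10,3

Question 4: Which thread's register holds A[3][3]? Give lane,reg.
13,1

r=3→G=3,rhi=0  c=3→T=1,p=1
L=3*4+1=13  i=0*2+1=1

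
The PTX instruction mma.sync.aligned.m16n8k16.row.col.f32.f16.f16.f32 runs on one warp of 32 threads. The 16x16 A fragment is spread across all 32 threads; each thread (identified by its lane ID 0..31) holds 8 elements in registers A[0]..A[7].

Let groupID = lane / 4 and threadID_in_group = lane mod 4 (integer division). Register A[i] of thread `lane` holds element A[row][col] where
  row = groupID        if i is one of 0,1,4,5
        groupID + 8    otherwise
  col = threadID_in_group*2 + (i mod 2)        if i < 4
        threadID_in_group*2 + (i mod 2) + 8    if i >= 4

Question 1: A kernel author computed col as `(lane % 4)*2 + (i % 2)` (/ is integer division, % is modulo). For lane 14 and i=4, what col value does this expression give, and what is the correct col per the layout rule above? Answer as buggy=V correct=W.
buggy=4 correct=12

`(lane % 4)*2 + (i % 2)`[14,4]=>4
14: grp=3,tig=2
[4] (3+0,2*2+0+8) = (3,12)
col: 4 vs 12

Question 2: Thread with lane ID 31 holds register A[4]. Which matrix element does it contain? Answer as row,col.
7,14

lane 31: g=7 (31/4), t=3 (31%4)
i=4: r=7+0=7, c=3*2+0+8=14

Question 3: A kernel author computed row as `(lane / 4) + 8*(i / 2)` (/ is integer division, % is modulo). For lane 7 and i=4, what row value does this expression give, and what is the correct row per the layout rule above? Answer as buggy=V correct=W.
buggy=17 correct=1

`(lane / 4) + 8*(i / 2)`[7,4]⇒17
lane 7: gr=1 (7/4), th=3 (7%4)
i=4: r=1+0=1, c=3*2+0+8=14
row: 17 vs 1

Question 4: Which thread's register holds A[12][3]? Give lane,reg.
17,3

r:12=>grp=4,rB=1  c:3=>cB=0,tig=1,lo=1
L=4*4+1=17  i=0*4+1*2+1=3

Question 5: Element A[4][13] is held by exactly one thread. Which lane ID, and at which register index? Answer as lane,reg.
18,5

r: 4->gid=4,r8=0  c: 13->c8=1,tid=2,i&1=1
L=4*4+2=18  i=1*4+0*2+1=5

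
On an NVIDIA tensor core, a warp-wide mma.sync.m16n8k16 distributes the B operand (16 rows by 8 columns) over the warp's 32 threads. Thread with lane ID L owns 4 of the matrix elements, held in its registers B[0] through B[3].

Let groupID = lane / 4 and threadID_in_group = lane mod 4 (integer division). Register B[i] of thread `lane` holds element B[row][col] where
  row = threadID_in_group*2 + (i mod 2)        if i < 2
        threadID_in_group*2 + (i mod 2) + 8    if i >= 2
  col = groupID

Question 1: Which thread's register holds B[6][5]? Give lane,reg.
23,0

c:5=>grp=5  r:6=>rB=0,tig=3,lo=0
L=5*4+3=23  i=0*2+0=0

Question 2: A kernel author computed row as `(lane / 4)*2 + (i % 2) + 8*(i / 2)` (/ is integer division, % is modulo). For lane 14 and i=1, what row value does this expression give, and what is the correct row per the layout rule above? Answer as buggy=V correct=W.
`(lane / 4)*2 + (i % 2) + 8*(i / 2)`[14,1]->7
lane 14->14/4=3, 14 mod 4=2
i=1  r:2·2+1+0->5  c:3
row: 7 vs 5

buggy=7 correct=5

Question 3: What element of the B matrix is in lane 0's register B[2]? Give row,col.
8,0

lane 0->0/4=0, 0 mod 4=0
i=2  r:2·0+0+8->8  c:0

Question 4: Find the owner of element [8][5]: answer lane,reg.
20,2

c: 5->gid=5  r: 8->r8=1,tid=0,i&1=0
L=5*4+0=20  i=1*2+0=2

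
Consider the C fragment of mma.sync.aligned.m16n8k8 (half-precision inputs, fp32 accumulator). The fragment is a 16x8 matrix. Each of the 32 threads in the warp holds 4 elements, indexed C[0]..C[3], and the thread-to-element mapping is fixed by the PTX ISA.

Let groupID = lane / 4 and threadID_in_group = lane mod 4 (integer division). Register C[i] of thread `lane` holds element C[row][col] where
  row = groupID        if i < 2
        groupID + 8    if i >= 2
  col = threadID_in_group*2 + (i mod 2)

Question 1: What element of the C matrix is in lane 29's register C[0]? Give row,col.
L=29→G=29>>2=7, T=29&3=1
[0]→row 7+0=7  col 1·2+0=2

7,2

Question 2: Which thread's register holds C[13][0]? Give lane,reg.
20,2

r=13->g=5,rb=1  c=0->t=0,b0=0
L=5*4+0=20  i=1*2+0=2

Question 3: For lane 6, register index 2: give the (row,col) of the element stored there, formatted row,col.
L=6->g=6>>2=1, t=6&3=2
[2]->row 1+8=9  col 2·2+0=4

9,4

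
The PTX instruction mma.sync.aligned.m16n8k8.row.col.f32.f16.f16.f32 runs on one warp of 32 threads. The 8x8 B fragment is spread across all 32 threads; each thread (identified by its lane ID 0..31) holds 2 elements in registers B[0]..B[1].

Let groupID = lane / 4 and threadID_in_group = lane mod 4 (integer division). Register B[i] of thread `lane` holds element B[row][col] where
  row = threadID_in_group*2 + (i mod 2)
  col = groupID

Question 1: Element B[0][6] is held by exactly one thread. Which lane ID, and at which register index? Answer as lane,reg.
c=6->g=6  r=0->t=0,b0=0
L=6*4+0=24  i=0=0

24,0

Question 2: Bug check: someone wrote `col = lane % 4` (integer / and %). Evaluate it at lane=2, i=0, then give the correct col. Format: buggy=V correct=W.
`lane % 4`[2,0]→2
lane 2: G=0 (2/4), T=2 (2%4)
i=0: r=2*2+0=4, c=G=0
col: 2 vs 0

buggy=2 correct=0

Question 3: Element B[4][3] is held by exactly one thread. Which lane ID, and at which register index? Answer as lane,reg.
14,0

c: 3->gid=3  r: 4->tid=2,i&1=0
L=3*4+2=14  i=0=0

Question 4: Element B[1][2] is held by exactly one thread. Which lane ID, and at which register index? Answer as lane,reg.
c:2=>grp=2  r:1=>tig=0,lo=1
L=2*4+0=8  i=1=1

8,1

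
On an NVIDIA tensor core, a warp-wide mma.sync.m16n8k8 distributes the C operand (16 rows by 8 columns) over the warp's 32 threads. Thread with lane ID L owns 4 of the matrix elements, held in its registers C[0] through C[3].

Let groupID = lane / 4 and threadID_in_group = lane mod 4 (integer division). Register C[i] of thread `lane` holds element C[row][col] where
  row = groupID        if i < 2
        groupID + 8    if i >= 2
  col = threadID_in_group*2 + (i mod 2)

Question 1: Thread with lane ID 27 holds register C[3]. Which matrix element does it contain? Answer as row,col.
14,7

27: g=6,t=3
[3] (6+8,3*2+1) = (14,7)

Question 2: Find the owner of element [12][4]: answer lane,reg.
r:12=>grp=4,rB=1  c:4=>tig=2,lo=0
L=4*4+2=18  i=1*2+0=2

18,2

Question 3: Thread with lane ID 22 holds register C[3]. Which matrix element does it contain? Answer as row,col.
13,5

22: gid=5,tid=2
[3] (5+8,2*2+1) = (13,5)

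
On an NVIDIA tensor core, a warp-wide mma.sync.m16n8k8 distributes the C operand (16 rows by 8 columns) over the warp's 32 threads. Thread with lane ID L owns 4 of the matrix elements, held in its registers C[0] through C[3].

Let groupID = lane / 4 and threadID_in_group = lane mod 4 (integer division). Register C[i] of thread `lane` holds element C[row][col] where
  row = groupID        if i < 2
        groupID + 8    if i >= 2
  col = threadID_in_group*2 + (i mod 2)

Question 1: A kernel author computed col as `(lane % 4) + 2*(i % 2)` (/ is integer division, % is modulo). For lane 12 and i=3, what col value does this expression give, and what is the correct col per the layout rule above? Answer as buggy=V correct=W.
`(lane % 4) + 2*(i % 2)`[12,3]→2
12: G=3,T=0
[3] (3+8,0*2+1) = (11,1)
col: 2 vs 1

buggy=2 correct=1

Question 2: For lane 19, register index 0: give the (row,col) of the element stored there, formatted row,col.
4,6

lane 19⇒19/4=4, 19 mod 4=3
i=0  r:4+0⇒4  c:2·3+0⇒6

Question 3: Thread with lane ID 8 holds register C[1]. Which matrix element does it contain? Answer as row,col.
8: G=2,T=0
[1] (2+0,0*2+1) = (2,1)

2,1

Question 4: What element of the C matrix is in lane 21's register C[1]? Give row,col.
5,3

L=21->gid=21>>2=5, tid=21&3=1
[1]->row 5+0=5  col 1·2+1=3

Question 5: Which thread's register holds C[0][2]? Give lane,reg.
r: 0->gid=0,r8=0  c: 2->tid=1,i&1=0
L=0*4+1=1  i=0*2+0=0

1,0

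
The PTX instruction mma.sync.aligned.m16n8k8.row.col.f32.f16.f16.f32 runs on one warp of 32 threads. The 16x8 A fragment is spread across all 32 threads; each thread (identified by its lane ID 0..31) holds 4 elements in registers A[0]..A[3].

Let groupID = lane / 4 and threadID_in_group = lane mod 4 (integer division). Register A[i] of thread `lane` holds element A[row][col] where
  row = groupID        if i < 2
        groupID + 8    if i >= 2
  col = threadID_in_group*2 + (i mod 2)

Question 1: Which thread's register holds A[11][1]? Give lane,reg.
12,3

r=11->g=3,rb=1  c=1->t=0,b0=1
L=3*4+0=12  i=1*2+1=3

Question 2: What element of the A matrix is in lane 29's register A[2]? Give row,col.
lane 29: g=7 (29/4), t=1 (29%4)
i=2: r=7+8=15, c=1*2+0=2

15,2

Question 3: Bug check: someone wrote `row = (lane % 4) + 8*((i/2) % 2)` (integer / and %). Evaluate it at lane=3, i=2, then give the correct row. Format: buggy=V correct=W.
buggy=11 correct=8

`(lane % 4) + 8*((i/2) % 2)`[3,2]⇒11
lane 3: gr=0 (3/4), th=3 (3%4)
i=2: r=0+8=8, c=3*2+0=6
row: 11 vs 8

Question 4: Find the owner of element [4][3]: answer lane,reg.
17,1

r=4→G=4,rhi=0  c=3→T=1,p=1
L=4*4+1=17  i=0*2+1=1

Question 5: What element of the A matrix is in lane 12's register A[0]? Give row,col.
3,0

lane 12->12/4=3, 12 mod 4=0
i=0  r:3+0->3  c:2·0+0->0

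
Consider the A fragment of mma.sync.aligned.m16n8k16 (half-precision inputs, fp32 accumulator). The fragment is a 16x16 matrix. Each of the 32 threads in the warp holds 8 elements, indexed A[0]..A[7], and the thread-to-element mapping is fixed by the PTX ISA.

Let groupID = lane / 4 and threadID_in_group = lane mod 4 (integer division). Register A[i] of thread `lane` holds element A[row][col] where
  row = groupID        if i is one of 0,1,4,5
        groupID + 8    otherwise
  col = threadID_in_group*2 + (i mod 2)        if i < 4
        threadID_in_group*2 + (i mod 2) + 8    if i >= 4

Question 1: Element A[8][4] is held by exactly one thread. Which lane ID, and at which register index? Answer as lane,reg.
r=8→G=0,rhi=1  c=4→chi=0,T=2,p=0
L=0*4+2=2  i=0*4+1*2+0=2

2,2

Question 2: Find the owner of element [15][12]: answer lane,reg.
r=15->g=7,rb=1  c=12->cb=1,t=2,b0=0
L=7*4+2=30  i=1*4+1*2+0=6

30,6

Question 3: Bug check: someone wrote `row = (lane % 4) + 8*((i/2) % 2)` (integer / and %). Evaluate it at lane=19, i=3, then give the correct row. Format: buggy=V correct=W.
`(lane % 4) + 8*((i/2) % 2)`[19,3]→11
lane 19: G=4 (19/4), T=3 (19%4)
i=3: r=4+8=12, c=3*2+1+0=7
row: 11 vs 12

buggy=11 correct=12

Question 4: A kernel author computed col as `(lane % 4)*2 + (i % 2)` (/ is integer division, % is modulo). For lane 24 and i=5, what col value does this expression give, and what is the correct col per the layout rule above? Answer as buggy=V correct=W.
`(lane % 4)*2 + (i % 2)`[24,5]=>1
24: grp=6,tig=0
[5] (6+0,0*2+1+8) = (6,9)
col: 1 vs 9

buggy=1 correct=9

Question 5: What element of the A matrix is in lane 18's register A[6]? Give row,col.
L=18->gid=18>>2=4, tid=18&3=2
[6]->row 4+8=12  col 2·2+0+8=12

12,12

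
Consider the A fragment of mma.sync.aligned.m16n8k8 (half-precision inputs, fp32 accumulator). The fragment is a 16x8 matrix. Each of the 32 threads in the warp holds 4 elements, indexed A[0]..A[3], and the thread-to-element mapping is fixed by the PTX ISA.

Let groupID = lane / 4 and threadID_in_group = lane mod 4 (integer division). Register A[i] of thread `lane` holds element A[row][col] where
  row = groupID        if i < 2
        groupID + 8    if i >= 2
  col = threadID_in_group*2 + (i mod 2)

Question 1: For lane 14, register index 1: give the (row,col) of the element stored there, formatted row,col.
lane 14: G=3 (14/4), T=2 (14%4)
i=1: r=3+0=3, c=2*2+1=5

3,5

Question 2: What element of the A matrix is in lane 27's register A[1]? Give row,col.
lane 27=>27/4=6, 27 mod 4=3
i=1  r:6+0=>6  c:2·3+1=>7

6,7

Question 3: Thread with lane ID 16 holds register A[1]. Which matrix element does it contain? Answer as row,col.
4,1

lane 16: gr=4 (16/4), th=0 (16%4)
i=1: r=4+0=4, c=0*2+1=1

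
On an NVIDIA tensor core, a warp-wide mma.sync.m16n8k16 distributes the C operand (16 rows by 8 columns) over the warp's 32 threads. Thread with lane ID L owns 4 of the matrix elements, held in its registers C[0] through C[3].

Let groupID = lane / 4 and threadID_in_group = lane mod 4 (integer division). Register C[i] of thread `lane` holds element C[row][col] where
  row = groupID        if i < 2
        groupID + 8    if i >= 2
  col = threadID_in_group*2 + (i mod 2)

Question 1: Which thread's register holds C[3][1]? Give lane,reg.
12,1

r:3=>grp=3,rB=0  c:1=>tig=0,lo=1
L=3*4+0=12  i=0*2+1=1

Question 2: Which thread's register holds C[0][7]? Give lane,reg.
r: 0->gid=0,r8=0  c: 7->tid=3,i&1=1
L=0*4+3=3  i=0*2+1=1

3,1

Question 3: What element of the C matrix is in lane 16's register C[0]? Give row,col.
4,0

lane 16: gid=4 (16/4), tid=0 (16%4)
i=0: r=4+0=4, c=0*2+0=0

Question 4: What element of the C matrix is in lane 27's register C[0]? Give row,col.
27: g=6,t=3
[0] (6+0,3*2+0) = (6,6)

6,6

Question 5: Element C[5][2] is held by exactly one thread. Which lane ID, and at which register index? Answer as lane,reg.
r: 5->gid=5,r8=0  c: 2->tid=1,i&1=0
L=5*4+1=21  i=0*2+0=0

21,0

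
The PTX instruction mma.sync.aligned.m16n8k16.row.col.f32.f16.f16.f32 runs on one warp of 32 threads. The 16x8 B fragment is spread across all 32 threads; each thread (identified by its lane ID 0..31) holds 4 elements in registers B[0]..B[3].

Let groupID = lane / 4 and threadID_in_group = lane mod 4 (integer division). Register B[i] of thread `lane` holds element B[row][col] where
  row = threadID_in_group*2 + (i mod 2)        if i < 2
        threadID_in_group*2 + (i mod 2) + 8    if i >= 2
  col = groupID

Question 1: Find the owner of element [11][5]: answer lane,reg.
c: 5->gid=5  r: 11->r8=1,tid=1,i&1=1
L=5*4+1=21  i=1*2+1=3

21,3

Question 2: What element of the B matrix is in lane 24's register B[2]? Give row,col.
8,6

24: gr=6,th=0
[2] (0*2+0+8,6) = (8,6)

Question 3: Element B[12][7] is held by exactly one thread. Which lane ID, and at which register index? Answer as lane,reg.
c=7→G=7  r=12→rhi=1,T=2,p=0
L=7*4+2=30  i=1*2+0=2

30,2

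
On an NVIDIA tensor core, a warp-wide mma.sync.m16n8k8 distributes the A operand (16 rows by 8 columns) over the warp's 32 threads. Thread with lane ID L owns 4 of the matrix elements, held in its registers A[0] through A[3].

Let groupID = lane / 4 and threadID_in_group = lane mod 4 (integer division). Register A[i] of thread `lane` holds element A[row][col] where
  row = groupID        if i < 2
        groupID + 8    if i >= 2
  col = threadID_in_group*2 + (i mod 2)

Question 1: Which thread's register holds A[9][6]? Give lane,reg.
7,2

r=9→G=1,rhi=1  c=6→T=3,p=0
L=1*4+3=7  i=1*2+0=2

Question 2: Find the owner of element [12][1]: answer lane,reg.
16,3

r=12->g=4,rb=1  c=1->t=0,b0=1
L=4*4+0=16  i=1*2+1=3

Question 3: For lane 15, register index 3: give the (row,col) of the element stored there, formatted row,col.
11,7

lane 15: gr=3 (15/4), th=3 (15%4)
i=3: r=3+8=11, c=3*2+1=7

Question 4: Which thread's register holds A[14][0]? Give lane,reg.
24,2

r=14->g=6,rb=1  c=0->t=0,b0=0
L=6*4+0=24  i=1*2+0=2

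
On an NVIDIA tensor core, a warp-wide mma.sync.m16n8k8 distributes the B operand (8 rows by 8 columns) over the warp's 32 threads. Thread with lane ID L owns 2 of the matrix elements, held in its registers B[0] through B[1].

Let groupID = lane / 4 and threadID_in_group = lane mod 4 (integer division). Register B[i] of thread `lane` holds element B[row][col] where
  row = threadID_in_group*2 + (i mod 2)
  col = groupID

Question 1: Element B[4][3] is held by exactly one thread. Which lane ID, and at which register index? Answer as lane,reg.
c=3⇒gr=3  r=4⇒th=2,odd=0
L=3*4+2=14  i=0=0

14,0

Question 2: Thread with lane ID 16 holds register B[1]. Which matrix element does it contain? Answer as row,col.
16: grp=4,tig=0
[1] (0*2+1,4) = (1,4)

1,4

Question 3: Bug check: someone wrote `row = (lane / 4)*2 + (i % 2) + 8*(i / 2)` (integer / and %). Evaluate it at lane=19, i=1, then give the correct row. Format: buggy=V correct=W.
buggy=9 correct=7

`(lane / 4)*2 + (i % 2) + 8*(i / 2)`[19,1]->9
lane 19: gid=4 (19/4), tid=3 (19%4)
i=1: r=3*2+1=7, c=gid=4
row: 9 vs 7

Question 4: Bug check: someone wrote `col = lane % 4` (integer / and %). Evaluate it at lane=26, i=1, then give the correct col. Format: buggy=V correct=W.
`lane % 4`[26,1]=>2
lane 26: grp=6 (26/4), tig=2 (26%4)
i=1: r=2*2+1=5, c=grp=6
col: 2 vs 6

buggy=2 correct=6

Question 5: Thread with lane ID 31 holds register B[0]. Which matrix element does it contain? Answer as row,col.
6,7

L=31->gid=31>>2=7, tid=31&3=3
[0]->row 3·2+0=6  col gid=7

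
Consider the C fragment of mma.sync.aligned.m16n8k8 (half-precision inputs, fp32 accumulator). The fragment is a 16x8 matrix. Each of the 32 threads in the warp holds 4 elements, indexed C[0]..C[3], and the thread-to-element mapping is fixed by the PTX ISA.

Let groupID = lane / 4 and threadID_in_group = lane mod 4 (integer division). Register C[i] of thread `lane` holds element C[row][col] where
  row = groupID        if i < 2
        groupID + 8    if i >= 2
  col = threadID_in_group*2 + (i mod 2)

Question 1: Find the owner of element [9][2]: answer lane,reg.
r=9⇒gr=1,Rb=1  c=2⇒th=1,odd=0
L=1*4+1=5  i=1*2+0=2

5,2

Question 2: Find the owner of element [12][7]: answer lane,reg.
r:12=>grp=4,rB=1  c:7=>tig=3,lo=1
L=4*4+3=19  i=1*2+1=3

19,3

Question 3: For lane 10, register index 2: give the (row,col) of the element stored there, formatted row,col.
10,4

lane 10=>10/4=2, 10 mod 4=2
i=2  r:2+8=>10  c:2·2+0=>4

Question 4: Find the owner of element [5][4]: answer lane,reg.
22,0

r=5->g=5,rb=0  c=4->t=2,b0=0
L=5*4+2=22  i=0*2+0=0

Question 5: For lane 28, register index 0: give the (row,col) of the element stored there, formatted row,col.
7,0

L=28->gid=28>>2=7, tid=28&3=0
[0]->row 7+0=7  col 0·2+0=0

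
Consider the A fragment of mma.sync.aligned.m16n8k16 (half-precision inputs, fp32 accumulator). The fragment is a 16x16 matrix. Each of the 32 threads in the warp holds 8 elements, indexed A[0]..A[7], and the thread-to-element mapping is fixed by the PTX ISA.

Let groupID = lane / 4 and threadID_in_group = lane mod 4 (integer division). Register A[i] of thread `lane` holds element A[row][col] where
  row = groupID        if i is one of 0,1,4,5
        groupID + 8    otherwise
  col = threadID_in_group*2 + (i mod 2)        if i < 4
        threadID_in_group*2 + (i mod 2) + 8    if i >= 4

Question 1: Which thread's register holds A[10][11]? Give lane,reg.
9,7

r=10→G=2,rhi=1  c=11→chi=1,T=1,p=1
L=2*4+1=9  i=1*4+1*2+1=7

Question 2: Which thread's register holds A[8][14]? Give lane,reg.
3,6

r=8→G=0,rhi=1  c=14→chi=1,T=3,p=0
L=0*4+3=3  i=1*4+1*2+0=6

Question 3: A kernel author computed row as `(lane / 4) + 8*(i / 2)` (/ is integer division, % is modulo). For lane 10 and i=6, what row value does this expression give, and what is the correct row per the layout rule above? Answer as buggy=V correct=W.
`(lane / 4) + 8*(i / 2)`[10,6]->26
10: g=2,t=2
[6] (2+8,2*2+0+8) = (10,12)
row: 26 vs 10

buggy=26 correct=10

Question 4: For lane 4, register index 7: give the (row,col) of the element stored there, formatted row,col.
L=4->gid=4>>2=1, tid=4&3=0
[7]->row 1+8=9  col 0·2+1+8=9

9,9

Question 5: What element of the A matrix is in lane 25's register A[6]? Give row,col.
lane 25->25/4=6, 25 mod 4=1
i=6  r:6+8->14  c:2·1+0+8->10

14,10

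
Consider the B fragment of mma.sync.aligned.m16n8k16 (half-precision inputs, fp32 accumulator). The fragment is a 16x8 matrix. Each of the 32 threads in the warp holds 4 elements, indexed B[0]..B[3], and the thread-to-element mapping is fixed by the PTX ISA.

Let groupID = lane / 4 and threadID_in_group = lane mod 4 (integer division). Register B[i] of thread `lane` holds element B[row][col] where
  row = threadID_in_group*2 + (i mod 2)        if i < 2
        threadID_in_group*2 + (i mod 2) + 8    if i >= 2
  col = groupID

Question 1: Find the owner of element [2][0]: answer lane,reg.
1,0

c=0->g=0  r=2->rb=0,t=1,b0=0
L=0*4+1=1  i=0*2+0=0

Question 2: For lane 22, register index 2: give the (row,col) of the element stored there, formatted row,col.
lane 22=>22/4=5, 22 mod 4=2
i=2  r:2·2+0+8=>12  c:5

12,5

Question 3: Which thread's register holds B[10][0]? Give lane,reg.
1,2

c:0=>grp=0  r:10=>rB=1,tig=1,lo=0
L=0*4+1=1  i=1*2+0=2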